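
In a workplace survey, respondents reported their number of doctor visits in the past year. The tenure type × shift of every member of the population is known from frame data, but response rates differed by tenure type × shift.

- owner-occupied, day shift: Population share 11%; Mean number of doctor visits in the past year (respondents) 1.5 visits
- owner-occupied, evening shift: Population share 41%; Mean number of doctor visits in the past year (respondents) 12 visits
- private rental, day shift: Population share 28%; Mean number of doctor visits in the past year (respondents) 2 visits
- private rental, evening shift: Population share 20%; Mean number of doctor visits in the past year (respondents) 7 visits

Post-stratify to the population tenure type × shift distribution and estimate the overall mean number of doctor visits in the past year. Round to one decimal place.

7.0

Each cell contributes population-share × respondent value:
  owner-occupied, day shift: 0.11 × 1.5 = 0.165
  owner-occupied, evening shift: 0.41 × 12 = 4.92
  private rental, day shift: 0.28 × 2 = 0.56
  private rental, evening shift: 0.2 × 7 = 1.4
Post-stratified estimate = 7.045 → 7.0.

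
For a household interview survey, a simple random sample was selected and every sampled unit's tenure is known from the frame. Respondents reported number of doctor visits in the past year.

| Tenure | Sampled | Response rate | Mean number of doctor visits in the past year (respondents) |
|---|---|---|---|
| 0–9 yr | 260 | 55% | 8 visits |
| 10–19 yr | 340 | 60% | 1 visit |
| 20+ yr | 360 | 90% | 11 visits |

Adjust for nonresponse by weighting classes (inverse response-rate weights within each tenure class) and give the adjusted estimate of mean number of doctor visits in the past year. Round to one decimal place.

6.6

Weighting each respondent by the inverse class response rate inflates each class back to its sampled size, so the class weight is n_sampled:
  0–9 yr: 260 × 8 = 2080
  10–19 yr: 340 × 1 = 340
  20+ yr: 360 × 11 = 3960
Adjusted estimate = 6380 / 960 = 6.64583 → 6.6.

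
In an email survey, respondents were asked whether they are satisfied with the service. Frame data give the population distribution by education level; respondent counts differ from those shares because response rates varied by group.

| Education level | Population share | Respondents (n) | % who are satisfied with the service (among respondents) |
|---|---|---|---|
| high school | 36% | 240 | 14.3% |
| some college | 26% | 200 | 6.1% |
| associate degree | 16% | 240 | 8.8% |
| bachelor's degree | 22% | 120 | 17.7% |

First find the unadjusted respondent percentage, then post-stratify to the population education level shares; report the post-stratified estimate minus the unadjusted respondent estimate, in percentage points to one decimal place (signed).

Without adjustment, the pooled respondent share is:
  (240/800)×14.3 + (200/800)×6.1 + (240/800)×8.8 + (120/800)×17.7 = 11.11%
Post-stratifying to population shares instead:
  0.36×14.3 + 0.26×6.1 + 0.16×8.8 + 0.22×17.7 = 12.036%
Difference = 12.036 − 11.11 = 0.926 pp.

+0.9 percentage points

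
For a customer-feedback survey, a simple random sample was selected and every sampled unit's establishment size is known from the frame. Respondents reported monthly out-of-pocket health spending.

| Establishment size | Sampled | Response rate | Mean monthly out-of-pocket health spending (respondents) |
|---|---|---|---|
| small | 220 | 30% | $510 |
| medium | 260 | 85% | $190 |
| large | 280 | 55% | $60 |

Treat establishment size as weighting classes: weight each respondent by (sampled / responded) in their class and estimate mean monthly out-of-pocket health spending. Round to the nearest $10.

$230

Inverse-response-rate weighting restores each class to its sampled count, so class totals weight by n_sampled:
  small: 220 × 510 = 112,200
  medium: 260 × 190 = 49,400
  large: 280 × 60 = 16,800
Adjusted estimate = 178,400 / 760 = 234.737 → $230.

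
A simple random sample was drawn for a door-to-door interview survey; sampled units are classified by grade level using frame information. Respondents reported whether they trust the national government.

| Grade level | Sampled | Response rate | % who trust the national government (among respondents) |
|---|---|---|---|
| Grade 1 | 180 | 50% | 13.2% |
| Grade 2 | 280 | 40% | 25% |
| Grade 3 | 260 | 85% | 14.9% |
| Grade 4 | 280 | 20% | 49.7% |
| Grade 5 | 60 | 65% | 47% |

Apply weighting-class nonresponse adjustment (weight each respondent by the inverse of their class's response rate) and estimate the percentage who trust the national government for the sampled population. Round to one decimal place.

Inverse-response-rate weighting restores each class to its sampled count, so class totals weight by n_sampled:
  Grade 1: 180 × 13.2 = 2376
  Grade 2: 280 × 25 = 7000
  Grade 3: 260 × 14.9 = 3874
  Grade 4: 280 × 49.7 = 13,916
  Grade 5: 60 × 47 = 2820
Adjusted estimate = 29,986 / 1,060 = 28.2887 → 28.3%.

28.3%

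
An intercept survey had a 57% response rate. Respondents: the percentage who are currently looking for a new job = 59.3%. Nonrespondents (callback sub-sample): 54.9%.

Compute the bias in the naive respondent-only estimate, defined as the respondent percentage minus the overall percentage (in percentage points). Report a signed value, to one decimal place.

+1.9 percentage points

Nonresponse fraction = 1 − 0.57 = 0.43.
Bias = (nonresponse fraction) × (respondent percentage − nonrespondent percentage)
     = 0.43 × (59.3 − 54.9) = 0.43 × 4.4 = 1.892.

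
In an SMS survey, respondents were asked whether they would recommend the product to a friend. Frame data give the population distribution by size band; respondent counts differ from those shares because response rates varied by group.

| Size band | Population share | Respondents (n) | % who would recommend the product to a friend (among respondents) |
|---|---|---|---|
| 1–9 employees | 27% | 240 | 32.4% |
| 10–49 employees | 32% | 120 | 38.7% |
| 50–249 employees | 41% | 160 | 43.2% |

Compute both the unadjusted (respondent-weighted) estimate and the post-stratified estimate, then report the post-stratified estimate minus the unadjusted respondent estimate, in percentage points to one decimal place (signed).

+1.7 percentage points

Naive respondent-only estimate (weights = respondent counts):
  (240/520)×32.4 + (120/520)×38.7 + (160/520)×43.2 = 37.1769%
Reweighting by population size band shares:
  0.27×32.4 + 0.32×38.7 + 0.41×43.2 = 38.844%
Difference = 38.844 − 37.1769 = 1.6671 pp.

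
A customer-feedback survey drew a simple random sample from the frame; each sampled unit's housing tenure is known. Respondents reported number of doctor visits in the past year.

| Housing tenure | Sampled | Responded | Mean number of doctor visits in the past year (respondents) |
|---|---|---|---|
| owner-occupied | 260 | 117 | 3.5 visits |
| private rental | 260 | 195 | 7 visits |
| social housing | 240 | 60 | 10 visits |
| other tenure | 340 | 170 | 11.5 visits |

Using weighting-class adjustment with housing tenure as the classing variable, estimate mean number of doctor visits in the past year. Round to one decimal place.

Response rates by class: owner-occupied 117/260 = 45%, private rental 195/260 = 75%, social housing 60/240 = 25%, other tenure 170/340 = 50%.
Inverse-response-rate weighting restores each class to its sampled count, so class totals weight by n_sampled:
  owner-occupied: 260 × 3.5 = 910
  private rental: 260 × 7 = 1820
  social housing: 240 × 10 = 2400
  other tenure: 340 × 11.5 = 3910
Adjusted estimate = 9040 / 1,100 = 8.21818 → 8.2.

8.2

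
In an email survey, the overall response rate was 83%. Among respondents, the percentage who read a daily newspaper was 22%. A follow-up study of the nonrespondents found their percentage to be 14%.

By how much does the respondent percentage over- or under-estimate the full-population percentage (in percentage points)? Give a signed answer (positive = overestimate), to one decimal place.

Nonresponse fraction = 1 − 0.83 = 0.17.
Bias = (nonresponse fraction) × (respondent percentage − nonrespondent percentage)
     = 0.17 × (22 − 14) = 0.17 × 8 = 1.36.

+1.4 percentage points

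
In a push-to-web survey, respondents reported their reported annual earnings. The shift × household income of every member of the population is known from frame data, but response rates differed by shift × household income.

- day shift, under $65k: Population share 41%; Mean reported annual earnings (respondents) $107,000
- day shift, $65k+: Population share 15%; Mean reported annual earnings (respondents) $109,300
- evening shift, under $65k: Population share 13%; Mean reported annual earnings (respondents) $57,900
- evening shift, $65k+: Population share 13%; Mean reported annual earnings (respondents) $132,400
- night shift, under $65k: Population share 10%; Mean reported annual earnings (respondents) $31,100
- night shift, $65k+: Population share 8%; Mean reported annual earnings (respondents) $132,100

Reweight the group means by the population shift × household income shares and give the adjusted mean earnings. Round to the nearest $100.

Reweight to the known shift × household income distribution:
  day shift, under $65k: 0.41 × 107,000 = 43,870
  day shift, $65k+: 0.15 × 109,300 = 16,395
  evening shift, under $65k: 0.13 × 57,900 = 7527
  evening shift, $65k+: 0.13 × 132,400 = 17,212
  night shift, under $65k: 0.1 × 31,100 = 3110
  night shift, $65k+: 0.08 × 132,100 = 10,568
Post-stratified estimate = 98,682 → $98,700.

$98,700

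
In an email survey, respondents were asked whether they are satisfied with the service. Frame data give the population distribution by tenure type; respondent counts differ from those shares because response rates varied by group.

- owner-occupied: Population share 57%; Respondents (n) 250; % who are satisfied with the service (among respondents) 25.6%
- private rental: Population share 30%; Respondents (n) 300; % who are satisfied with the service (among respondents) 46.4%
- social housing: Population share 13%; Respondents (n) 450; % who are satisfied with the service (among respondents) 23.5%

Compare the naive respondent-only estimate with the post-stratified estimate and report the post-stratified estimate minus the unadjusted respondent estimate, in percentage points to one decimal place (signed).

+0.7 percentage points

Without adjustment, the pooled respondent share is:
  (250/1000)×25.6 + (300/1000)×46.4 + (450/1000)×23.5 = 30.895%
Post-stratifying to population shares instead:
  0.57×25.6 + 0.3×46.4 + 0.13×23.5 = 31.567%
Difference = 31.567 − 30.895 = 0.672 pp.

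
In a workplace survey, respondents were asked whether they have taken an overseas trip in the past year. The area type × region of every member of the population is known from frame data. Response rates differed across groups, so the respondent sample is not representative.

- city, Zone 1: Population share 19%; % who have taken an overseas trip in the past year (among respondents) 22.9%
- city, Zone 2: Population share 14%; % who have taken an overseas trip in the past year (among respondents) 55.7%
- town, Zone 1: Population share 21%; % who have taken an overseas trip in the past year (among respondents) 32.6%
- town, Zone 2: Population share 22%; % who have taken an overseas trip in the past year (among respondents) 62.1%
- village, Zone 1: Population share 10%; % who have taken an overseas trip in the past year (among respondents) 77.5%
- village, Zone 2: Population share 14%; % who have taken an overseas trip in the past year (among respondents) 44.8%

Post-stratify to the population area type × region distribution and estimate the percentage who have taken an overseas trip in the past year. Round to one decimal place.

46.7%

Post-stratification weights by population share, not respondent share:
  city, Zone 1: 0.19 × 22.9 = 4.351
  city, Zone 2: 0.14 × 55.7 = 7.798
  town, Zone 1: 0.21 × 32.6 = 6.846
  town, Zone 2: 0.22 × 62.1 = 13.662
  village, Zone 1: 0.1 × 77.5 = 7.75
  village, Zone 2: 0.14 × 44.8 = 6.272
Post-stratified estimate = 46.679 → 46.7%.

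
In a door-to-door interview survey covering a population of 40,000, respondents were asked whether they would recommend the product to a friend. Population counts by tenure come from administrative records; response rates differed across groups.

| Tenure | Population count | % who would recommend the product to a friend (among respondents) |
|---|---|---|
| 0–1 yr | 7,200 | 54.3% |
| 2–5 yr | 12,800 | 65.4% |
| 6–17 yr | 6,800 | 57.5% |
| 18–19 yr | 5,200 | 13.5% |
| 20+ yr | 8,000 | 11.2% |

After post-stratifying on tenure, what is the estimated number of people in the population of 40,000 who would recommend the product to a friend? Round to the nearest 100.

Each cell contributes its population count × the respondent rate:
  0–1 yr: 7,200 × 54.3% = 3909.6
  2–5 yr: 12,800 × 65.4% = 8371.2
  6–17 yr: 6,800 × 57.5% = 3910
  18–19 yr: 5,200 × 13.5% = 702
  20+ yr: 8,000 × 11.2% = 896
Estimated total = 17788.8 → 17,800.

17,800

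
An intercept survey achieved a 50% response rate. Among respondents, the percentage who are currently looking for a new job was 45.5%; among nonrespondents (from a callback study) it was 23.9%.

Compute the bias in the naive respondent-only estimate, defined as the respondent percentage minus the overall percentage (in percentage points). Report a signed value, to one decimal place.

Nonresponse fraction = 1 − 0.5 = 0.5.
Bias = (nonresponse fraction) × (respondent percentage − nonrespondent percentage)
     = 0.5 × (45.5 − 23.9) = 0.5 × 21.6 = 10.8.

+10.8 percentage points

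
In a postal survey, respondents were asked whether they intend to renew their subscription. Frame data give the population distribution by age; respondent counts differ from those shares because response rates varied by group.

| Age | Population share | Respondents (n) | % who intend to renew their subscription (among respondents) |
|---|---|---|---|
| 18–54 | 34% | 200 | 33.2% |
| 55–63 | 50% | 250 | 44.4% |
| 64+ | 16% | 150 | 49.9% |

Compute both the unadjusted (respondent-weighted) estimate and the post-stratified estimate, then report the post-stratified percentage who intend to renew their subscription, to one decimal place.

Without adjustment, the pooled respondent share is:
  (200/600)×33.2 + (250/600)×44.4 + (150/600)×49.9 = 42.0417%
Post-stratifying to population shares instead:
  0.34×33.2 + 0.5×44.4 + 0.16×49.9 = 41.472%

41.5%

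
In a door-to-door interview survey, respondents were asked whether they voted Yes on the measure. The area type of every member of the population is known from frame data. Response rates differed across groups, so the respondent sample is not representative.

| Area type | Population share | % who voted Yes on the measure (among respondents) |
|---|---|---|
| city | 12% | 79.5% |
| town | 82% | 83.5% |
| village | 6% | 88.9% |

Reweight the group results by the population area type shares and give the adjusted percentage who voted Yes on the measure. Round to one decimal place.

83.3%

Weight each group's respondent value by its population share:
  city: 0.12 × 79.5 = 9.54
  town: 0.82 × 83.5 = 68.47
  village: 0.06 × 88.9 = 5.334
Post-stratified estimate = 83.344 → 83.3%.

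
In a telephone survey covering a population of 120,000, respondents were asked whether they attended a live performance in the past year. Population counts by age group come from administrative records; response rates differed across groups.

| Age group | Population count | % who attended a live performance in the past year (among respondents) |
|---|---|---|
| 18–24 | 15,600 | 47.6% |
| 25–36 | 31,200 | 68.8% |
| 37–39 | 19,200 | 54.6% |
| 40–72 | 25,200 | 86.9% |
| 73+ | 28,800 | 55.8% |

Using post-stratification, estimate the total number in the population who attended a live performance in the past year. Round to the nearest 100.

Apply each group's respondent rate to its population count:
  18–24: 15,600 × 47.6% = 7425.6
  25–36: 31,200 × 68.8% = 21465.6
  37–39: 19,200 × 54.6% = 10483.2
  40–72: 25,200 × 86.9% = 21898.8
  73+: 28,800 × 55.8% = 16070.4
Estimated total = 77343.6 → 77,300.

77,300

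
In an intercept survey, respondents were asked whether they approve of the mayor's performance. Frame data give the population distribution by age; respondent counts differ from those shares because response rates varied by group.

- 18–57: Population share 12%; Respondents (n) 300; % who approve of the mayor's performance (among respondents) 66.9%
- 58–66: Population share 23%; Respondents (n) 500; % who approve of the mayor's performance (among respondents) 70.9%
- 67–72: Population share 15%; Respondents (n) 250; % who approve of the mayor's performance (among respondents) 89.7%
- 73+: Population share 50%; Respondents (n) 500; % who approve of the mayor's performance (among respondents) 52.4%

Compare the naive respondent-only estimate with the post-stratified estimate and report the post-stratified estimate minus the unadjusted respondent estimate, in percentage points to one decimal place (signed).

-3.2 percentage points

Naive respondent-only estimate (weights = respondent counts):
  (300/1550)×66.9 + (500/1550)×70.9 + (250/1550)×89.7 + (500/1550)×52.4 = 67.1903%
Reweighting by population age shares:
  0.12×66.9 + 0.23×70.9 + 0.15×89.7 + 0.5×52.4 = 63.99%
Difference = 63.99 − 67.1903 = -3.2003 pp.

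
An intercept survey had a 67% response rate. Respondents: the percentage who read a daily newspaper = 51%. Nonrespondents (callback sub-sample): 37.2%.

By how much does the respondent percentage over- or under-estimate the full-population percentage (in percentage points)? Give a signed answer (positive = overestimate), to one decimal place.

+4.6 percentage points

Nonresponse fraction = 1 − 0.67 = 0.33.
Bias = (nonresponse fraction) × (respondent percentage − nonrespondent percentage)
     = 0.33 × (51 − 37.2) = 0.33 × 13.8 = 4.554.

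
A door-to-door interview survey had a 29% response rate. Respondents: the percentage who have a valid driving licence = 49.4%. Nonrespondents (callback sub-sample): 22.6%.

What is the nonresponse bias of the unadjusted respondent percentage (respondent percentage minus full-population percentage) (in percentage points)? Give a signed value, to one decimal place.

Nonresponse fraction = 1 − 0.29 = 0.71.
Bias = (nonresponse fraction) × (respondent percentage − nonrespondent percentage)
     = 0.71 × (49.4 − 22.6) = 0.71 × 26.8 = 19.028.

+19.0 percentage points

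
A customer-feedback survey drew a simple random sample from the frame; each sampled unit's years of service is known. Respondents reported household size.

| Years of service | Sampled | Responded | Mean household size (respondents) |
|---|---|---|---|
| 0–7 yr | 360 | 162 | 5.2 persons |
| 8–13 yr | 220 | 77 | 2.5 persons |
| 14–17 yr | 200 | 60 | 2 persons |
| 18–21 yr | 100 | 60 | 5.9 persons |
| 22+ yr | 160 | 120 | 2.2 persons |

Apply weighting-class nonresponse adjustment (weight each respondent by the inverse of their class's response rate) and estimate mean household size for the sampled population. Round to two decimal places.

3.62

Class response rates: 0–7 yr 162/360 = 45%, 8–13 yr 77/220 = 35%, 14–17 yr 60/200 = 30%, 18–21 yr 60/100 = 60%, 22+ yr 120/160 = 75%.
With weight = n_sampled/n_responded per class, the weighted class total is n_sampled:
  0–7 yr: 360 × 5.2 = 1872
  8–13 yr: 220 × 2.5 = 550
  14–17 yr: 200 × 2 = 400
  18–21 yr: 100 × 5.9 = 590
  22+ yr: 160 × 2.2 = 352
Adjusted estimate = 3764 / 1,040 = 3.61923 → 3.62.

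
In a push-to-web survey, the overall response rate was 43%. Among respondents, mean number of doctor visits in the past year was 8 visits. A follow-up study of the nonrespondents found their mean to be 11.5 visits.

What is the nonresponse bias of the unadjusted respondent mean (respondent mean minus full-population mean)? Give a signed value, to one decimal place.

Nonresponse fraction = 1 − 0.43 = 0.57.
Bias = (nonresponse fraction) × (respondent mean − nonrespondent mean)
     = 0.57 × (8 − 11.5) = 0.57 × -3.5 = -1.995.

-2.0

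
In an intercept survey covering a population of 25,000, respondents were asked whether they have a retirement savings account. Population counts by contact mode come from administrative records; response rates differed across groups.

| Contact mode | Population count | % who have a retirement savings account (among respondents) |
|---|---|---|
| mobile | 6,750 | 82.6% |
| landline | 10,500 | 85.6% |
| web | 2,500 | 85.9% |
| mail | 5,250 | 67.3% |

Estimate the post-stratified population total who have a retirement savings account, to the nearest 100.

20,200

Each cell contributes its population count × the respondent rate:
  mobile: 6,750 × 82.6% = 5575.5
  landline: 10,500 × 85.6% = 8988
  web: 2,500 × 85.9% = 2147.5
  mail: 5,250 × 67.3% = 3533.25
Estimated total = 20244.2 → 20,200.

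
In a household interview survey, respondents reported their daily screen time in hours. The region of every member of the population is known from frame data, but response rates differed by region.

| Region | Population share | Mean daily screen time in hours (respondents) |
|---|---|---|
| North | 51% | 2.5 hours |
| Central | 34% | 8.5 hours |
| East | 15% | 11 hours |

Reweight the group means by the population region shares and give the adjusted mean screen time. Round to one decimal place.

Weight each group's respondent value by its population share:
  North: 0.51 × 2.5 = 1.275
  Central: 0.34 × 8.5 = 2.89
  East: 0.15 × 11 = 1.65
Post-stratified estimate = 5.815 → 5.8.

5.8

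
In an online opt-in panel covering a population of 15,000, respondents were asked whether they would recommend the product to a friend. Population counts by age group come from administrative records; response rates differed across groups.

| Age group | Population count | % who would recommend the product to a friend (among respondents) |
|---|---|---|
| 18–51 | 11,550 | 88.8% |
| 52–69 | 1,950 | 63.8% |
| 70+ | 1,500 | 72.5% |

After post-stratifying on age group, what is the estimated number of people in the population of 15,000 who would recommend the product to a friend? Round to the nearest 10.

Apply each group's respondent rate to its population count:
  18–51: 11,550 × 88.8% = 10256.4
  52–69: 1,950 × 63.8% = 1244.1
  70+: 1,500 × 72.5% = 1087.5
Estimated total = 12,588 → 12,590.

12,590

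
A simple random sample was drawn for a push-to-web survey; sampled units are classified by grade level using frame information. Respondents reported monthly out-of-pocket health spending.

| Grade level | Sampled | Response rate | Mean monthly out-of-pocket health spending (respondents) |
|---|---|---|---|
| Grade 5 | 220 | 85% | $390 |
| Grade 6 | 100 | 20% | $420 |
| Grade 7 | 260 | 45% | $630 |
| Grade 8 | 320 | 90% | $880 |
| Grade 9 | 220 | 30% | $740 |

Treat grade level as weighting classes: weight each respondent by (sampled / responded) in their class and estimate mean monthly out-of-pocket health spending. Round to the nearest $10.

$660

With weight = n_sampled/n_responded per class, the weighted class total is n_sampled:
  Grade 5: 220 × 390 = 85,800
  Grade 6: 100 × 420 = 42,000
  Grade 7: 260 × 630 = 163,800
  Grade 8: 320 × 880 = 281,600
  Grade 9: 220 × 740 = 162,800
Adjusted estimate = 736,000 / 1,120 = 657.143 → $660.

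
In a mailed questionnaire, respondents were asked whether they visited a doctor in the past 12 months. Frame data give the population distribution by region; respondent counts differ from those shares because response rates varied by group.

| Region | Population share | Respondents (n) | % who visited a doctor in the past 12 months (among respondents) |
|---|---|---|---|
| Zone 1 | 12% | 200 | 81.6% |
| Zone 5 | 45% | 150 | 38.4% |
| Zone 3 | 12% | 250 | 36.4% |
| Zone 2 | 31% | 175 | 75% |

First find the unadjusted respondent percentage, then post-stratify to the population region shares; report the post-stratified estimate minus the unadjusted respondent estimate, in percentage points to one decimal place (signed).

-2.5 percentage points

Without adjustment, the pooled respondent share is:
  (200/775)×81.6 + (150/775)×38.4 + (250/775)×36.4 + (175/775)×75 = 57.1677%
Post-stratifying to population shares instead:
  0.12×81.6 + 0.45×38.4 + 0.12×36.4 + 0.31×75 = 54.69%
Difference = 54.69 − 57.1677 = -2.4777 pp.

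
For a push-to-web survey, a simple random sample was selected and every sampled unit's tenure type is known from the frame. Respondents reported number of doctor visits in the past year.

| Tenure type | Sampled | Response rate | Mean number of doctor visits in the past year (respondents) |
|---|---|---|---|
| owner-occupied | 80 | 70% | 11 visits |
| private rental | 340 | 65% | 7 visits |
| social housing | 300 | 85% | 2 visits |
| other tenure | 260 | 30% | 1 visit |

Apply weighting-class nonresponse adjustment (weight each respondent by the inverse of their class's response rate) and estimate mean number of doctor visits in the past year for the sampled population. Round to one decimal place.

4.2

Each respondent's weight = sampled/responded in their class; summing within a class gives n_sampled, so:
  owner-occupied: 80 × 11 = 880
  private rental: 340 × 7 = 2380
  social housing: 300 × 2 = 600
  other tenure: 260 × 1 = 260
Adjusted estimate = 4120 / 980 = 4.20408 → 4.2.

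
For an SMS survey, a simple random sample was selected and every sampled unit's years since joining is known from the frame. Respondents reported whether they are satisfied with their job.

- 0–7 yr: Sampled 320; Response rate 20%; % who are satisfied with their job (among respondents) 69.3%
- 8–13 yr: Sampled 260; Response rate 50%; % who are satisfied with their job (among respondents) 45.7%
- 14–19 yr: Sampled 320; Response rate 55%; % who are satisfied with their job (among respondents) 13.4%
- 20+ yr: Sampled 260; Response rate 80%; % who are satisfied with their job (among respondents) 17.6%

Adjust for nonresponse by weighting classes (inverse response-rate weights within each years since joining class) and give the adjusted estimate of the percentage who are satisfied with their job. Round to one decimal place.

37.0%

Weighting each respondent by the inverse class response rate inflates each class back to its sampled size, so the class weight is n_sampled:
  0–7 yr: 320 × 69.3 = 22,176
  8–13 yr: 260 × 45.7 = 11,882
  14–19 yr: 320 × 13.4 = 4288
  20+ yr: 260 × 17.6 = 4576
Adjusted estimate = 42,922 / 1,160 = 37.0017 → 37.0%.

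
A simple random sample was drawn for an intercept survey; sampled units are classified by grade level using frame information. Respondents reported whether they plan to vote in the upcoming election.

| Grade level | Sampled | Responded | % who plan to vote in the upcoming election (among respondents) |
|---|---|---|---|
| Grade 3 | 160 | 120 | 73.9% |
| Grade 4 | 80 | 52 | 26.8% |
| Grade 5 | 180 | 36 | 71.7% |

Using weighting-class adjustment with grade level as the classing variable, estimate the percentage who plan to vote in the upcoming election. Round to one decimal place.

Class response rates: Grade 3 120/160 = 75%, Grade 4 52/80 = 65%, Grade 5 36/180 = 20%.
Inverse-response-rate weighting restores each class to its sampled count, so class totals weight by n_sampled:
  Grade 3: 160 × 73.9 = 11,824
  Grade 4: 80 × 26.8 = 2144
  Grade 5: 180 × 71.7 = 12,906
Adjusted estimate = 26,874 / 420 = 63.9857 → 64.0%.

64.0%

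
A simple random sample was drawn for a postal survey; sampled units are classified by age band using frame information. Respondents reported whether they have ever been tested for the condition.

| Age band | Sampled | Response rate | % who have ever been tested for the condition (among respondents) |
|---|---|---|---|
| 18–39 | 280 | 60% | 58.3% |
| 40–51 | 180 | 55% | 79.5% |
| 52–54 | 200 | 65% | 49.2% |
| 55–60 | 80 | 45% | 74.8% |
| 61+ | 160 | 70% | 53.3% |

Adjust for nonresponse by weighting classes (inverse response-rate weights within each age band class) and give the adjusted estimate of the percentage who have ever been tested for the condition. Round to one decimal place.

Each respondent's weight = sampled/responded in their class; summing within a class gives n_sampled, so:
  18–39: 280 × 58.3 = 16,324
  40–51: 180 × 79.5 = 14,310
  52–54: 200 × 49.2 = 9840
  55–60: 80 × 74.8 = 5984
  61+: 160 × 53.3 = 8528
Adjusted estimate = 54,986 / 900 = 61.0956 → 61.1%.

61.1%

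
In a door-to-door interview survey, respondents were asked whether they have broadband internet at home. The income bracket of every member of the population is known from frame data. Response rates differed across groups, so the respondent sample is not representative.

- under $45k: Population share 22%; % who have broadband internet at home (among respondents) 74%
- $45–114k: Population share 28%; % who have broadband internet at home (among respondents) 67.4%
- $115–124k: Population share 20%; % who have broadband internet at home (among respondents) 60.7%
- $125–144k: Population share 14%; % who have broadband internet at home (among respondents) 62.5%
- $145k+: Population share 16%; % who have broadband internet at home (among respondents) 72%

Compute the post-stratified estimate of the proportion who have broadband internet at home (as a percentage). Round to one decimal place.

67.6%

Post-stratification weights by population share, not respondent share:
  under $45k: 0.22 × 74 = 16.28
  $45–114k: 0.28 × 67.4 = 18.872
  $115–124k: 0.2 × 60.7 = 12.14
  $125–144k: 0.14 × 62.5 = 8.75
  $145k+: 0.16 × 72 = 11.52
Post-stratified estimate = 67.562 → 67.6%.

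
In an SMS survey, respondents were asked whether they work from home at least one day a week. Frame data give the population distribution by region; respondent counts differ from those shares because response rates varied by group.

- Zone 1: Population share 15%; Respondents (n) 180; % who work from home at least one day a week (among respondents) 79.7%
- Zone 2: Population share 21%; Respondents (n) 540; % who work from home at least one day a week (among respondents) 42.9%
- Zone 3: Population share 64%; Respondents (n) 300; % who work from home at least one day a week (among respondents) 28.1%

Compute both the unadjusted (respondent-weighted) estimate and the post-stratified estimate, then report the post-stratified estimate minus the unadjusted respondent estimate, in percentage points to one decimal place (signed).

-6.1 percentage points

Without adjustment, the pooled respondent share is:
  (180/1020)×79.7 + (540/1020)×42.9 + (300/1020)×28.1 = 45.0412%
Post-stratified estimate weights by population shares:
  0.15×79.7 + 0.21×42.9 + 0.64×28.1 = 38.948%
Difference = 38.948 − 45.0412 = -6.0932 pp.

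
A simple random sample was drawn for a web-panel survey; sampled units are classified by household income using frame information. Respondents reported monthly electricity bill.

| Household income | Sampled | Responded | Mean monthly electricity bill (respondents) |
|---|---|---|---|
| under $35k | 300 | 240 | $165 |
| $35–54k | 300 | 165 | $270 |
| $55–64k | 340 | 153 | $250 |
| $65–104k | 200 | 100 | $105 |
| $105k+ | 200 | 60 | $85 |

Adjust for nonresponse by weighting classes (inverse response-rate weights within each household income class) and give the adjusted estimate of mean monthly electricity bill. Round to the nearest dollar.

$189

Response rates by class: under $35k 240/300 = 80%, $35–54k 165/300 = 55%, $55–64k 153/340 = 45%, $65–104k 100/200 = 50%, $105k+ 60/200 = 30%.
Inverse-response-rate weighting restores each class to its sampled count, so class totals weight by n_sampled:
  under $35k: 300 × 165 = 49,500
  $35–54k: 300 × 270 = 81,000
  $55–64k: 340 × 250 = 85,000
  $65–104k: 200 × 105 = 21,000
  $105k+: 200 × 85 = 17,000
Adjusted estimate = 253,500 / 1,340 = 189.179 → $189.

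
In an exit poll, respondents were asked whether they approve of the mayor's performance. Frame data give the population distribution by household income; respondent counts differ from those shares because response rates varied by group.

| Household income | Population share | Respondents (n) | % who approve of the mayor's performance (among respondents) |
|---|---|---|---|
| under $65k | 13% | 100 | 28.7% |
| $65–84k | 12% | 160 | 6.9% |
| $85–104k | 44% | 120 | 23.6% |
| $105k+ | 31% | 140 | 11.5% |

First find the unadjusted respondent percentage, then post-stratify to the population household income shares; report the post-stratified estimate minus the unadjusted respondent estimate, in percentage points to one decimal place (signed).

Naive respondent-only estimate (weights = respondent counts):
  (100/520)×28.7 + (160/520)×6.9 + (120/520)×23.6 + (140/520)×11.5 = 16.1846%
Post-stratifying to population shares instead:
  0.13×28.7 + 0.12×6.9 + 0.44×23.6 + 0.31×11.5 = 18.508%
Difference = 18.508 − 16.1846 = 2.3234 pp.

+2.3 percentage points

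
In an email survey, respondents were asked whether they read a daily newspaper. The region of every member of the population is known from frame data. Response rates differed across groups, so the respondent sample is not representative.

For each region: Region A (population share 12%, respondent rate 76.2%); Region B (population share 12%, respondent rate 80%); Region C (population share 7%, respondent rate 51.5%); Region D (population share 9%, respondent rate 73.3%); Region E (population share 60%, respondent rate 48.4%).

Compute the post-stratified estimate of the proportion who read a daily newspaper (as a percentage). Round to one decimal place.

Post-stratification weights by population share, not respondent share:
  Region A: 0.12 × 76.2 = 9.144
  Region B: 0.12 × 80 = 9.6
  Region C: 0.07 × 51.5 = 3.605
  Region D: 0.09 × 73.3 = 6.597
  Region E: 0.6 × 48.4 = 29.04
Post-stratified estimate = 57.986 → 58.0%.

58.0%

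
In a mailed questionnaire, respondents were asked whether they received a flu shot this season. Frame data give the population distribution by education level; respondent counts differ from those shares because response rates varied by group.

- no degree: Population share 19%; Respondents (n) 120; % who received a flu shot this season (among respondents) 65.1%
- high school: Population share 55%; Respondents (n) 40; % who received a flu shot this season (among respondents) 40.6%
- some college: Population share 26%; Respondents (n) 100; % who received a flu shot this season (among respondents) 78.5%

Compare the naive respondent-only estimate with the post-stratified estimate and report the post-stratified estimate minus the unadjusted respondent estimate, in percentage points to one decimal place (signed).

Without adjustment, the pooled respondent share is:
  (120/260)×65.1 + (40/260)×40.6 + (100/260)×78.5 = 66.4846%
Post-stratified estimate weights by population shares:
  0.19×65.1 + 0.55×40.6 + 0.26×78.5 = 55.109%
Difference = 55.109 − 66.4846 = -11.3756 pp.

-11.4 percentage points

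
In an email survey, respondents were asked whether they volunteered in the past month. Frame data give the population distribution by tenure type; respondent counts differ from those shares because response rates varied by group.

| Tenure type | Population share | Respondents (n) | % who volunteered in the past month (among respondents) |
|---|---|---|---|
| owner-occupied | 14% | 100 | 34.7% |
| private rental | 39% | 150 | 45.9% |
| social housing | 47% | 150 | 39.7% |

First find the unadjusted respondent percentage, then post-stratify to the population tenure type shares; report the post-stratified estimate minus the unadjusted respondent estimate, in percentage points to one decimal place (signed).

+0.6 percentage points

Unadjusted (pooled respondent) estimate weights by respondent counts:
  (100/400)×34.7 + (150/400)×45.9 + (150/400)×39.7 = 40.775%
Reweighting by population tenure type shares:
  0.14×34.7 + 0.39×45.9 + 0.47×39.7 = 41.418%
Difference = 41.418 − 40.775 = 0.643 pp.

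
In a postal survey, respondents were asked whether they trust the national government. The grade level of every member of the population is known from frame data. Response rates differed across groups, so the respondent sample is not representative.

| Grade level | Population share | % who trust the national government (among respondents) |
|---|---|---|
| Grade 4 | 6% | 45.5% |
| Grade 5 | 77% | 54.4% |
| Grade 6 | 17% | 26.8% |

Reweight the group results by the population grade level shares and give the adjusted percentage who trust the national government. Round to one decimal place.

Reweight to the known grade level distribution:
  Grade 4: 0.06 × 45.5 = 2.73
  Grade 5: 0.77 × 54.4 = 41.888
  Grade 6: 0.17 × 26.8 = 4.556
Post-stratified estimate = 49.174 → 49.2%.

49.2%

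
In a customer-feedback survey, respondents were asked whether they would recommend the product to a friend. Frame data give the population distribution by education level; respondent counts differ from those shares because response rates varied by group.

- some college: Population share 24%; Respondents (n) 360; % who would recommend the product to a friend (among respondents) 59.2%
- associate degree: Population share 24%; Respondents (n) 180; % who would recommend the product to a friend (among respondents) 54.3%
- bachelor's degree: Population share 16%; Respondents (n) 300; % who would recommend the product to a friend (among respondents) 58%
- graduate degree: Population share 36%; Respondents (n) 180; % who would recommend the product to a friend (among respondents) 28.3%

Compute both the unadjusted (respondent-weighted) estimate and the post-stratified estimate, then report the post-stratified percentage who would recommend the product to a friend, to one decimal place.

46.7%

Unadjusted (pooled respondent) estimate weights by respondent counts:
  (360/1020)×59.2 + (180/1020)×54.3 + (300/1020)×58 + (180/1020)×28.3 = 52.5294%
Post-stratified estimate weights by population shares:
  0.24×59.2 + 0.24×54.3 + 0.16×58 + 0.36×28.3 = 46.708%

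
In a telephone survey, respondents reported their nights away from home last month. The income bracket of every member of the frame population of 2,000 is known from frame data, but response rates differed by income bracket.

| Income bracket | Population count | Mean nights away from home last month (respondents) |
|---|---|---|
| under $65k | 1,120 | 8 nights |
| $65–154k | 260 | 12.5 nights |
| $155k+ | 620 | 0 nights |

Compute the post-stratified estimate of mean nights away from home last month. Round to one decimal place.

6.1

Weight each group's respondent value by its population share:
  under $65k: (1,120/2,000) × 8 = 4.48
  $65–154k: (260/2,000) × 12.5 = 1.625
  $155k+: (620/2,000) × 0 = 0
Post-stratified estimate = 6.105 → 6.1.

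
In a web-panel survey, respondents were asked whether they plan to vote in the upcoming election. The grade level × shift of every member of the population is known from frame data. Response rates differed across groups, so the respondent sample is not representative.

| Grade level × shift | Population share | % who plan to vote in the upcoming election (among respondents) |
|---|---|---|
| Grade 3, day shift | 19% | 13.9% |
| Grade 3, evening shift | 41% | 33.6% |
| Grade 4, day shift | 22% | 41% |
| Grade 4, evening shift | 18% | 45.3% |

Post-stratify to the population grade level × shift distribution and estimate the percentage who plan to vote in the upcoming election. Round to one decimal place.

Reweight to the known grade level × shift distribution:
  Grade 3, day shift: 0.19 × 13.9 = 2.641
  Grade 3, evening shift: 0.41 × 33.6 = 13.776
  Grade 4, day shift: 0.22 × 41 = 9.02
  Grade 4, evening shift: 0.18 × 45.3 = 8.154
Post-stratified estimate = 33.591 → 33.6%.

33.6%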